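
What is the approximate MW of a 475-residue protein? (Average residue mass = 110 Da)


MW = n_residues * 110 Da
MW = 475 * 110
MW = 52250 Da

52250 Da


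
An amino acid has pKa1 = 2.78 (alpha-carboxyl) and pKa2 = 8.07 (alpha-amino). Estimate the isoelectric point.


pI = (pKa1 + pKa2) / 2
pI = (2.78 + 8.07) / 2
pI = 5.425

5.425


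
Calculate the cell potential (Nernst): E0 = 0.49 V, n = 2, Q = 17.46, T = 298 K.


E = E0 - (RT/nF) * ln(Q)
E = 0.49 - (8.314 * 298 / (2 * 96485)) * ln(17.46)
E = 0.4533 V

0.4533 V


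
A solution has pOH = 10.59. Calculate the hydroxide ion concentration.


[OH-] = 10^(-pOH)
[OH-] = 10^(-10.59)
[OH-] = 2.570e-11 M

2.570e-11 M


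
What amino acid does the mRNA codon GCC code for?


Standard genetic code lookup.
Codon GCC -> Ala

Ala


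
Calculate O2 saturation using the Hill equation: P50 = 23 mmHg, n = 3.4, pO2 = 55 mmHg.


Y = pO2^n / (P50^n + pO2^n)
Y = 55^3.4 / (23^3.4 + 55^3.4)
Y = 95.09%

95.09%


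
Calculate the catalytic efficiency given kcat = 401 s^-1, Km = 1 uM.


Catalytic efficiency = kcat / Km
= 401 / 1
= 401.0 uM^-1*s^-1

401.0 uM^-1*s^-1


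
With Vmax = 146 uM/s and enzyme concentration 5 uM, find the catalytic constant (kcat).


kcat = Vmax / [E]t
kcat = 146 / 5
kcat = 29.2 s^-1

29.2 s^-1


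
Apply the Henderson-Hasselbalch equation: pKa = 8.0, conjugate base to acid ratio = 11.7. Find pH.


pH = pKa + log10([A-]/[HA])
pH = 8.0 + log10(11.7)
pH = 9.0682

9.0682


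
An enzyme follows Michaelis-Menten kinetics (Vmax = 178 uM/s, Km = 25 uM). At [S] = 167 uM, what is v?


v = Vmax * [S] / (Km + [S])
v = 178 * 167 / (25 + 167)
v = 154.8229 uM/s

154.8229 uM/s


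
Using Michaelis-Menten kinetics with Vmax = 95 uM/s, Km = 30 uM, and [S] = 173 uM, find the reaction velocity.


v = Vmax * [S] / (Km + [S])
v = 95 * 173 / (30 + 173)
v = 80.9606 uM/s

80.9606 uM/s


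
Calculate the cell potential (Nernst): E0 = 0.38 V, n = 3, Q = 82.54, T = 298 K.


E = E0 - (RT/nF) * ln(Q)
E = 0.38 - (8.314 * 298 / (3 * 96485)) * ln(82.54)
E = 0.3422 V

0.3422 V


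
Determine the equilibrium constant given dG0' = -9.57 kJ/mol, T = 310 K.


Keq = exp(-dG0 * 1000 / (R * T))
Keq = exp(-(-9.57) * 1000 / (8.314 * 310))
Keq = 40.9819

40.9819


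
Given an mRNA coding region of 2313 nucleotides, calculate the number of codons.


codons = nucleotides / 3
codons = 2313 / 3 = 771

771


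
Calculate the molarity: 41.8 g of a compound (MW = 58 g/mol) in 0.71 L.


C = (mass / MW) / volume
C = (41.8 / 58) / 0.71
C = 1.0151 M

1.0151 M


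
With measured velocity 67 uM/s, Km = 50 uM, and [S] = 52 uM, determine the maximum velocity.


Vmax = v * (Km + [S]) / [S]
Vmax = 67 * (50 + 52) / 52
Vmax = 131.4231 uM/s

131.4231 uM/s


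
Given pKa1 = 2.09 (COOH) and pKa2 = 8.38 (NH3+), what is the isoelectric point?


pI = (pKa1 + pKa2) / 2
pI = (2.09 + 8.38) / 2
pI = 5.235

5.235


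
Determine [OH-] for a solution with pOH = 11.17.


[OH-] = 10^(-pOH)
[OH-] = 10^(-11.17)
[OH-] = 6.761e-12 M

6.761e-12 M


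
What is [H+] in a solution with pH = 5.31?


[H+] = 10^(-pH)
[H+] = 10^(-5.31)
[H+] = 4.898e-06 M

4.898e-06 M


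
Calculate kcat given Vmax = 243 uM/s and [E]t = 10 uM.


kcat = Vmax / [E]t
kcat = 243 / 10
kcat = 24.3 s^-1

24.3 s^-1


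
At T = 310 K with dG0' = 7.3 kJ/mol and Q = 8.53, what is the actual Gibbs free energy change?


dG = dG0' + RT * ln(Q) / 1000
dG = 7.3 + 8.314 * 310 * ln(8.53) / 1000
dG = 12.8248 kJ/mol

12.8248 kJ/mol


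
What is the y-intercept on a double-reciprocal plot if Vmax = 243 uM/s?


y-intercept = 1/Vmax
= 1/243
= 0.0041 s/uM

0.0041 s/uM


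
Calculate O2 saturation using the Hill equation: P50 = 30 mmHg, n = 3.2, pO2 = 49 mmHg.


Y = pO2^n / (P50^n + pO2^n)
Y = 49^3.2 / (30^3.2 + 49^3.2)
Y = 82.78%

82.78%


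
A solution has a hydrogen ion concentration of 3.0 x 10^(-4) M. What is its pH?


pH = -log10([H+])
pH = -log10(3.0 x 10^(-4))
pH = 3.5229

3.5229


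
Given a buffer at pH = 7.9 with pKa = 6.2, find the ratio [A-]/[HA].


[A-]/[HA] = 10^(pH - pKa)
= 10^(7.9 - 6.2)
= 50.1187

50.1187


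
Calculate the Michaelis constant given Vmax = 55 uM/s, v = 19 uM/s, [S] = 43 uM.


Km = [S] * (Vmax - v) / v
Km = 43 * (55 - 19) / 19
Km = 81.4737 uM

81.4737 uM


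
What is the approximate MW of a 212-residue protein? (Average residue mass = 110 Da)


MW = n_residues * 110 Da
MW = 212 * 110
MW = 23320 Da

23320 Da


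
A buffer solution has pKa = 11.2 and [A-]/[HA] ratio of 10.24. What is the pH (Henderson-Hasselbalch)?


pH = pKa + log10([A-]/[HA])
pH = 11.2 + log10(10.24)
pH = 12.2103

12.2103


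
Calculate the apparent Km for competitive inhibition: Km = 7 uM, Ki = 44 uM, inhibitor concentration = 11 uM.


Km_app = Km * (1 + [I]/Ki)
Km_app = 7 * (1 + 11/44)
Km_app = 8.75 uM

8.75 uM


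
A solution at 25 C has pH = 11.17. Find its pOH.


pOH = 14 - pH
pOH = 14 - 11.17
pOH = 2.83

2.83


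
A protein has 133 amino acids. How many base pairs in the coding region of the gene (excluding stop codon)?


Each amino acid = 1 codon = 3 bp
bp = 133 * 3 = 399 bp

399 bp


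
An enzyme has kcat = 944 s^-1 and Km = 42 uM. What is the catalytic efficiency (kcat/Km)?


Catalytic efficiency = kcat / Km
= 944 / 42
= 22.4762 uM^-1*s^-1

22.4762 uM^-1*s^-1


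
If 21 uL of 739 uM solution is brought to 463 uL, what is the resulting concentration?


C2 = C1 * V1 / V2
C2 = 739 * 21 / 463
C2 = 33.5184 uM

33.5184 uM


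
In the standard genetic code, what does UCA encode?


Standard genetic code lookup.
Codon UCA -> Ser

Ser


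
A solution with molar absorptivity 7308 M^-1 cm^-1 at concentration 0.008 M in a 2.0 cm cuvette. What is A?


A = epsilon * c * l
A = 7308 * 0.008 * 2.0
A = 116.928

116.928


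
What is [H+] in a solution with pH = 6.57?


[H+] = 10^(-pH)
[H+] = 10^(-6.57)
[H+] = 2.692e-07 M

2.692e-07 M


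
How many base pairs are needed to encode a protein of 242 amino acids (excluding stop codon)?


Each amino acid = 1 codon = 3 bp
bp = 242 * 3 = 726 bp

726 bp


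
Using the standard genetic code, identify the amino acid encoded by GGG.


Standard genetic code lookup.
Codon GGG -> Gly

Gly


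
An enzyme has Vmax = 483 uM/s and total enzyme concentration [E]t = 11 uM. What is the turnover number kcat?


kcat = Vmax / [E]t
kcat = 483 / 11
kcat = 43.9091 s^-1

43.9091 s^-1


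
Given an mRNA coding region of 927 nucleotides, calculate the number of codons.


codons = nucleotides / 3
codons = 927 / 3 = 309

309


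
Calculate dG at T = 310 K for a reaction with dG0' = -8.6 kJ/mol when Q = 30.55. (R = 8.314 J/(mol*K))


dG = dG0' + RT * ln(Q) / 1000
dG = -8.6 + 8.314 * 310 * ln(30.55) / 1000
dG = 0.2129 kJ/mol

0.2129 kJ/mol


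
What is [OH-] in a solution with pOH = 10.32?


[OH-] = 10^(-pOH)
[OH-] = 10^(-10.32)
[OH-] = 4.786e-11 M

4.786e-11 M


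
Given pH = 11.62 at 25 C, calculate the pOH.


pOH = 14 - pH
pOH = 14 - 11.62
pOH = 2.38

2.38


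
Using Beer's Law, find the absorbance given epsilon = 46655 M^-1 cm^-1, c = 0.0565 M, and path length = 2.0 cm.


A = epsilon * c * l
A = 46655 * 0.0565 * 2.0
A = 5272.015

5272.015


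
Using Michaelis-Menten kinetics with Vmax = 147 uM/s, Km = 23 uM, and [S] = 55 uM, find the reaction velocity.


v = Vmax * [S] / (Km + [S])
v = 147 * 55 / (23 + 55)
v = 103.6538 uM/s

103.6538 uM/s


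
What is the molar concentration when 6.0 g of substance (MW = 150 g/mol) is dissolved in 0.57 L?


C = (mass / MW) / volume
C = (6.0 / 150) / 0.57
C = 0.0702 M

0.0702 M


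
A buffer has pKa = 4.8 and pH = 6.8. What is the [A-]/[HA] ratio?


[A-]/[HA] = 10^(pH - pKa)
= 10^(6.8 - 4.8)
= 100.0

100.0


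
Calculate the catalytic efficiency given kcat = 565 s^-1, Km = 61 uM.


Catalytic efficiency = kcat / Km
= 565 / 61
= 9.2623 uM^-1*s^-1

9.2623 uM^-1*s^-1


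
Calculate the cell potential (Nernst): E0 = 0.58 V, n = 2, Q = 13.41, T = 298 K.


E = E0 - (RT/nF) * ln(Q)
E = 0.58 - (8.314 * 298 / (2 * 96485)) * ln(13.41)
E = 0.5467 V

0.5467 V


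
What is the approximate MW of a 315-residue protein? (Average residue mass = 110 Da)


MW = n_residues * 110 Da
MW = 315 * 110
MW = 34650 Da

34650 Da


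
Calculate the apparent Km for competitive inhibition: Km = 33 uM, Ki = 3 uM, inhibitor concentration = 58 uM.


Km_app = Km * (1 + [I]/Ki)
Km_app = 33 * (1 + 58/3)
Km_app = 671.0 uM

671.0 uM


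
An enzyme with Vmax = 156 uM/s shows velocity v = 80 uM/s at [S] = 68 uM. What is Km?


Km = [S] * (Vmax - v) / v
Km = 68 * (156 - 80) / 80
Km = 64.6 uM

64.6 uM


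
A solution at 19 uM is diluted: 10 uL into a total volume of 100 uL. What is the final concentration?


C2 = C1 * V1 / V2
C2 = 19 * 10 / 100
C2 = 1.9 uM

1.9 uM


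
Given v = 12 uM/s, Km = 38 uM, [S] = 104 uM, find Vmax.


Vmax = v * (Km + [S]) / [S]
Vmax = 12 * (38 + 104) / 104
Vmax = 16.3846 uM/s

16.3846 uM/s


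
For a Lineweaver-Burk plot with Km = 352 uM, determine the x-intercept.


x-intercept = -1/Km
= -1/352
= -0.0028 1/uM

-0.0028 1/uM


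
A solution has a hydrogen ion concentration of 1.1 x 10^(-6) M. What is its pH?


pH = -log10([H+])
pH = -log10(1.1 x 10^(-6))
pH = 5.9586

5.9586


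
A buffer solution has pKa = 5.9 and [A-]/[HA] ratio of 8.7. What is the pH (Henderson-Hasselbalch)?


pH = pKa + log10([A-]/[HA])
pH = 5.9 + log10(8.7)
pH = 6.8395

6.8395


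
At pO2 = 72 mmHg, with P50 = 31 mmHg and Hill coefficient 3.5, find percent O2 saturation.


Y = pO2^n / (P50^n + pO2^n)
Y = 72^3.5 / (31^3.5 + 72^3.5)
Y = 95.02%

95.02%


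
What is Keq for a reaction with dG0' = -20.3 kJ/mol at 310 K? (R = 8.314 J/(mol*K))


Keq = exp(-dG0 * 1000 / (R * T))
Keq = exp(-(-20.3) * 1000 / (8.314 * 310))
Keq = 2634.2074

2634.2074


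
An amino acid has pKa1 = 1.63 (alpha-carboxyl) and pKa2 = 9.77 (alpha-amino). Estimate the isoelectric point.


pI = (pKa1 + pKa2) / 2
pI = (1.63 + 9.77) / 2
pI = 5.7

5.7


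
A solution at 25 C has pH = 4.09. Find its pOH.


pOH = 14 - pH
pOH = 14 - 4.09
pOH = 9.91

9.91


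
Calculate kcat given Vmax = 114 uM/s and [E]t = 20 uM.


kcat = Vmax / [E]t
kcat = 114 / 20
kcat = 5.7 s^-1

5.7 s^-1


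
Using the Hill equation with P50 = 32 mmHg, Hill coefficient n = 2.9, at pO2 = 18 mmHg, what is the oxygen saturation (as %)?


Y = pO2^n / (P50^n + pO2^n)
Y = 18^2.9 / (32^2.9 + 18^2.9)
Y = 15.86%

15.86%


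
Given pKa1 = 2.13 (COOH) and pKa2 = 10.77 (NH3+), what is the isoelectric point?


pI = (pKa1 + pKa2) / 2
pI = (2.13 + 10.77) / 2
pI = 6.45

6.45


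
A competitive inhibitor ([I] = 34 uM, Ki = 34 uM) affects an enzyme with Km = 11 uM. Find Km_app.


Km_app = Km * (1 + [I]/Ki)
Km_app = 11 * (1 + 34/34)
Km_app = 22.0 uM

22.0 uM


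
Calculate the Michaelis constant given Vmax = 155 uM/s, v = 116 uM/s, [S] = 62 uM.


Km = [S] * (Vmax - v) / v
Km = 62 * (155 - 116) / 116
Km = 20.8448 uM

20.8448 uM


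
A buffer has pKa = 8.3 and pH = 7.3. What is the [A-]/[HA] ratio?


[A-]/[HA] = 10^(pH - pKa)
= 10^(7.3 - 8.3)
= 0.1

0.1


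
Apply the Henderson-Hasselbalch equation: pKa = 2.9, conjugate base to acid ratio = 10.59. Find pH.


pH = pKa + log10([A-]/[HA])
pH = 2.9 + log10(10.59)
pH = 3.9249

3.9249


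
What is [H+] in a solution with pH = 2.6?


[H+] = 10^(-pH)
[H+] = 10^(-2.6)
[H+] = 0.0025 M

0.0025 M


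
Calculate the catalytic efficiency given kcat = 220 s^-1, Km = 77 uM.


Catalytic efficiency = kcat / Km
= 220 / 77
= 2.8571 uM^-1*s^-1

2.8571 uM^-1*s^-1


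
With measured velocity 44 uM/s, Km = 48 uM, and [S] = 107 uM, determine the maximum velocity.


Vmax = v * (Km + [S]) / [S]
Vmax = 44 * (48 + 107) / 107
Vmax = 63.7383 uM/s

63.7383 uM/s


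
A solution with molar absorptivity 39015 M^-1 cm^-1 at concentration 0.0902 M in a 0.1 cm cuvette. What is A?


A = epsilon * c * l
A = 39015 * 0.0902 * 0.1
A = 351.9153

351.9153


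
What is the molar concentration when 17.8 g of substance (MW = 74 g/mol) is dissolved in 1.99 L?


C = (mass / MW) / volume
C = (17.8 / 74) / 1.99
C = 0.1209 M

0.1209 M


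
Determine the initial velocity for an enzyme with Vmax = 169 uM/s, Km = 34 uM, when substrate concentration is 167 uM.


v = Vmax * [S] / (Km + [S])
v = 169 * 167 / (34 + 167)
v = 140.4129 uM/s

140.4129 uM/s


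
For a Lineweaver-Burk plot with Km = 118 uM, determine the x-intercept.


x-intercept = -1/Km
= -1/118
= -0.0085 1/uM

-0.0085 1/uM


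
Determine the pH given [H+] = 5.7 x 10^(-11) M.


pH = -log10([H+])
pH = -log10(5.7 x 10^(-11))
pH = 10.2441

10.2441


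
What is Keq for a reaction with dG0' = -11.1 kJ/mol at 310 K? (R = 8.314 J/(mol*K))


Keq = exp(-dG0 * 1000 / (R * T))
Keq = exp(-(-11.1) * 1000 / (8.314 * 310))
Keq = 74.2001

74.2001


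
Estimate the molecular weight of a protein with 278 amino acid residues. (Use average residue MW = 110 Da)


MW = n_residues * 110 Da
MW = 278 * 110
MW = 30580 Da

30580 Da


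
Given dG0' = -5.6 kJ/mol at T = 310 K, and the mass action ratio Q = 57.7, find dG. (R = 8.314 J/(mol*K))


dG = dG0' + RT * ln(Q) / 1000
dG = -5.6 + 8.314 * 310 * ln(57.7) / 1000
dG = 4.8518 kJ/mol

4.8518 kJ/mol


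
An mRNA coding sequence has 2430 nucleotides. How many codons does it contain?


codons = nucleotides / 3
codons = 2430 / 3 = 810

810


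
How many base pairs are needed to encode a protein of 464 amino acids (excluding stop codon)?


Each amino acid = 1 codon = 3 bp
bp = 464 * 3 = 1392 bp

1392 bp


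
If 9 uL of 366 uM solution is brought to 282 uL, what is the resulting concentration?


C2 = C1 * V1 / V2
C2 = 366 * 9 / 282
C2 = 11.6809 uM

11.6809 uM


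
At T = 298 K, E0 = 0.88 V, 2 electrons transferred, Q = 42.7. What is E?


E = E0 - (RT/nF) * ln(Q)
E = 0.88 - (8.314 * 298 / (2 * 96485)) * ln(42.7)
E = 0.8318 V

0.8318 V


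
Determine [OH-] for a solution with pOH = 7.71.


[OH-] = 10^(-pOH)
[OH-] = 10^(-7.71)
[OH-] = 1.950e-08 M

1.950e-08 M


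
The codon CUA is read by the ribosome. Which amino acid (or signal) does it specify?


Standard genetic code lookup.
Codon CUA -> Leu

Leu


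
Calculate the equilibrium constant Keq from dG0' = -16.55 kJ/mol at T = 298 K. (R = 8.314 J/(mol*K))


Keq = exp(-dG0 * 1000 / (R * T))
Keq = exp(-(-16.55) * 1000 / (8.314 * 298))
Keq = 796.261

796.261


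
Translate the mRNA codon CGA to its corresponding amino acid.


Standard genetic code lookup.
Codon CGA -> Arg

Arg


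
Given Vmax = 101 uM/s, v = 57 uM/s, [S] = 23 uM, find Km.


Km = [S] * (Vmax - v) / v
Km = 23 * (101 - 57) / 57
Km = 17.7544 uM

17.7544 uM


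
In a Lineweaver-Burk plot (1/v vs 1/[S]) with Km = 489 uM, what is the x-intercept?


x-intercept = -1/Km
= -1/489
= -0.002 1/uM

-0.002 1/uM


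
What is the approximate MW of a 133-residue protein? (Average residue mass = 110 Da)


MW = n_residues * 110 Da
MW = 133 * 110
MW = 14630 Da

14630 Da


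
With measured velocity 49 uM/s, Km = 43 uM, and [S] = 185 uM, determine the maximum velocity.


Vmax = v * (Km + [S]) / [S]
Vmax = 49 * (43 + 185) / 185
Vmax = 60.3892 uM/s

60.3892 uM/s


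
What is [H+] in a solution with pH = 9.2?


[H+] = 10^(-pH)
[H+] = 10^(-9.2)
[H+] = 6.310e-10 M

6.310e-10 M


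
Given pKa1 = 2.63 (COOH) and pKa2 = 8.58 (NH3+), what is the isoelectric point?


pI = (pKa1 + pKa2) / 2
pI = (2.63 + 8.58) / 2
pI = 5.605

5.605


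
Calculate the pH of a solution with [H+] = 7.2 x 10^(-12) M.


pH = -log10([H+])
pH = -log10(7.2 x 10^(-12))
pH = 11.1427

11.1427


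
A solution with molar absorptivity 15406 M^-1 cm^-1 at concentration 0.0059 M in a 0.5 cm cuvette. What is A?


A = epsilon * c * l
A = 15406 * 0.0059 * 0.5
A = 45.4477

45.4477


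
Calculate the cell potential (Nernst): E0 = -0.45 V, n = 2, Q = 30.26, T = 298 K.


E = E0 - (RT/nF) * ln(Q)
E = -0.45 - (8.314 * 298 / (2 * 96485)) * ln(30.26)
E = -0.4938 V

-0.4938 V


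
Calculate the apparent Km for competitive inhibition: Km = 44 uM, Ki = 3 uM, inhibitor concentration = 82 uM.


Km_app = Km * (1 + [I]/Ki)
Km_app = 44 * (1 + 82/3)
Km_app = 1246.6667 uM

1246.6667 uM


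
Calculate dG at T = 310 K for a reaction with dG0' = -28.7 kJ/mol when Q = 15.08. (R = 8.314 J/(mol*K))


dG = dG0' + RT * ln(Q) / 1000
dG = -28.7 + 8.314 * 310 * ln(15.08) / 1000
dG = -21.7067 kJ/mol

-21.7067 kJ/mol


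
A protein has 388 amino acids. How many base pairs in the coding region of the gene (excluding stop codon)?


Each amino acid = 1 codon = 3 bp
bp = 388 * 3 = 1164 bp

1164 bp


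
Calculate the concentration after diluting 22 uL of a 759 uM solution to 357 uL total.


C2 = C1 * V1 / V2
C2 = 759 * 22 / 357
C2 = 46.7731 uM

46.7731 uM


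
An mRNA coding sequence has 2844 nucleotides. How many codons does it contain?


codons = nucleotides / 3
codons = 2844 / 3 = 948

948


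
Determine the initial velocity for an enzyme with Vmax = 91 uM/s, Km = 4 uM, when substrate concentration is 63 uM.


v = Vmax * [S] / (Km + [S])
v = 91 * 63 / (4 + 63)
v = 85.5672 uM/s

85.5672 uM/s


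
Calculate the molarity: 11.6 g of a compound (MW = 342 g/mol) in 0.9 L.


C = (mass / MW) / volume
C = (11.6 / 342) / 0.9
C = 0.0377 M

0.0377 M


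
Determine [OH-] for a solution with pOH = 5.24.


[OH-] = 10^(-pOH)
[OH-] = 10^(-5.24)
[OH-] = 5.754e-06 M

5.754e-06 M


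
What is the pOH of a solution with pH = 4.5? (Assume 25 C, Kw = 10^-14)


pOH = 14 - pH
pOH = 14 - 4.5
pOH = 9.5

9.5


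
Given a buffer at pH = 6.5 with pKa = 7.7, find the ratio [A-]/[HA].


[A-]/[HA] = 10^(pH - pKa)
= 10^(6.5 - 7.7)
= 0.0631

0.0631


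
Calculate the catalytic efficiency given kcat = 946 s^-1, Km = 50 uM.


Catalytic efficiency = kcat / Km
= 946 / 50
= 18.92 uM^-1*s^-1

18.92 uM^-1*s^-1


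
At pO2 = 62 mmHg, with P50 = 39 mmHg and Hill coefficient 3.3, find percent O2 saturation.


Y = pO2^n / (P50^n + pO2^n)
Y = 62^3.3 / (39^3.3 + 62^3.3)
Y = 82.2%

82.2%


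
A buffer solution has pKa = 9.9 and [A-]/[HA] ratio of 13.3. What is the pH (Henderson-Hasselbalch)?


pH = pKa + log10([A-]/[HA])
pH = 9.9 + log10(13.3)
pH = 11.0239

11.0239


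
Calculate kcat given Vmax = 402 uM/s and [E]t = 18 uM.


kcat = Vmax / [E]t
kcat = 402 / 18
kcat = 22.3333 s^-1

22.3333 s^-1


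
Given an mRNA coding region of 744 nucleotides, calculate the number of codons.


codons = nucleotides / 3
codons = 744 / 3 = 248

248


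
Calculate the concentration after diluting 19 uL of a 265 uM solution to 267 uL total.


C2 = C1 * V1 / V2
C2 = 265 * 19 / 267
C2 = 18.8577 uM

18.8577 uM


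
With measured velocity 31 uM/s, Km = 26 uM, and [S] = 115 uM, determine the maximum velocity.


Vmax = v * (Km + [S]) / [S]
Vmax = 31 * (26 + 115) / 115
Vmax = 38.0087 uM/s

38.0087 uM/s


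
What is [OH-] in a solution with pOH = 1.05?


[OH-] = 10^(-pOH)
[OH-] = 10^(-1.05)
[OH-] = 0.0891 M

0.0891 M


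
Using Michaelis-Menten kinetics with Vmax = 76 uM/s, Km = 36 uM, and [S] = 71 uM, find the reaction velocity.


v = Vmax * [S] / (Km + [S])
v = 76 * 71 / (36 + 71)
v = 50.4299 uM/s

50.4299 uM/s


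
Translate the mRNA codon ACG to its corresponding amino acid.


Standard genetic code lookup.
Codon ACG -> Thr

Thr


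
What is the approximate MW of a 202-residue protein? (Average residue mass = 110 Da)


MW = n_residues * 110 Da
MW = 202 * 110
MW = 22220 Da

22220 Da


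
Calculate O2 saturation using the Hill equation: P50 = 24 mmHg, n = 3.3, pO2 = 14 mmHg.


Y = pO2^n / (P50^n + pO2^n)
Y = 14^3.3 / (24^3.3 + 14^3.3)
Y = 14.45%

14.45%


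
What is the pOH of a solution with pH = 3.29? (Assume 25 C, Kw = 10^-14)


pOH = 14 - pH
pOH = 14 - 3.29
pOH = 10.71

10.71


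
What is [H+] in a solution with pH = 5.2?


[H+] = 10^(-pH)
[H+] = 10^(-5.2)
[H+] = 6.310e-06 M

6.310e-06 M


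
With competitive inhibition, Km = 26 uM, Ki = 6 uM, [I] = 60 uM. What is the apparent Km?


Km_app = Km * (1 + [I]/Ki)
Km_app = 26 * (1 + 60/6)
Km_app = 286.0 uM

286.0 uM


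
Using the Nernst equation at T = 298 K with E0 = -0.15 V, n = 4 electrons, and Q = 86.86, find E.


E = E0 - (RT/nF) * ln(Q)
E = -0.15 - (8.314 * 298 / (4 * 96485)) * ln(86.86)
E = -0.1787 V

-0.1787 V


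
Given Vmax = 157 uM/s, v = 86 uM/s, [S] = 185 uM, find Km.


Km = [S] * (Vmax - v) / v
Km = 185 * (157 - 86) / 86
Km = 152.7326 uM

152.7326 uM


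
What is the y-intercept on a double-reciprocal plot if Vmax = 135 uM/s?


y-intercept = 1/Vmax
= 1/135
= 0.0074 s/uM

0.0074 s/uM


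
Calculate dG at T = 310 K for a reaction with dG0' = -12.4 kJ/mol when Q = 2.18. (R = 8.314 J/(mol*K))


dG = dG0' + RT * ln(Q) / 1000
dG = -12.4 + 8.314 * 310 * ln(2.18) / 1000
dG = -10.3914 kJ/mol

-10.3914 kJ/mol


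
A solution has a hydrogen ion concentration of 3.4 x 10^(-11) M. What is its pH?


pH = -log10([H+])
pH = -log10(3.4 x 10^(-11))
pH = 10.4685

10.4685


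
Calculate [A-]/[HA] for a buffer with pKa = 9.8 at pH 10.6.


[A-]/[HA] = 10^(pH - pKa)
= 10^(10.6 - 9.8)
= 6.3096

6.3096


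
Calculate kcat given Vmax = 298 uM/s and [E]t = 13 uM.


kcat = Vmax / [E]t
kcat = 298 / 13
kcat = 22.9231 s^-1

22.9231 s^-1


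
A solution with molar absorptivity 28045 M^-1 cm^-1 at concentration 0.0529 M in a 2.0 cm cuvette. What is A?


A = epsilon * c * l
A = 28045 * 0.0529 * 2.0
A = 2967.161

2967.161


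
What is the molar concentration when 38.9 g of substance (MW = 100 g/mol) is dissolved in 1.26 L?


C = (mass / MW) / volume
C = (38.9 / 100) / 1.26
C = 0.3087 M

0.3087 M


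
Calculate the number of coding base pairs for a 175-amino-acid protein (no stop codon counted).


Each amino acid = 1 codon = 3 bp
bp = 175 * 3 = 525 bp

525 bp


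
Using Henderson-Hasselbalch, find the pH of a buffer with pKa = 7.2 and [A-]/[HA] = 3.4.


pH = pKa + log10([A-]/[HA])
pH = 7.2 + log10(3.4)
pH = 7.7315

7.7315


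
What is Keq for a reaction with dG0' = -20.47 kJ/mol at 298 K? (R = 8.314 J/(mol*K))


Keq = exp(-dG0 * 1000 / (R * T))
Keq = exp(-(-20.47) * 1000 / (8.314 * 298))
Keq = 3874.3033

3874.3033


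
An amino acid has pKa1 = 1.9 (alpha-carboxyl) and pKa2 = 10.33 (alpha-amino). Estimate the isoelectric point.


pI = (pKa1 + pKa2) / 2
pI = (1.9 + 10.33) / 2
pI = 6.115

6.115


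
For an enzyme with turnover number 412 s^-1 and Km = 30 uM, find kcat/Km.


Catalytic efficiency = kcat / Km
= 412 / 30
= 13.7333 uM^-1*s^-1

13.7333 uM^-1*s^-1


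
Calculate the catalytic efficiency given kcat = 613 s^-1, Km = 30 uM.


Catalytic efficiency = kcat / Km
= 613 / 30
= 20.4333 uM^-1*s^-1

20.4333 uM^-1*s^-1


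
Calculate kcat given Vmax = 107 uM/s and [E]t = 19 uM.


kcat = Vmax / [E]t
kcat = 107 / 19
kcat = 5.6316 s^-1

5.6316 s^-1


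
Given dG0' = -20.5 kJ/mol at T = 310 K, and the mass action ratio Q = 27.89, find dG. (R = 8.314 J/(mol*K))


dG = dG0' + RT * ln(Q) / 1000
dG = -20.5 + 8.314 * 310 * ln(27.89) / 1000
dG = -11.9219 kJ/mol

-11.9219 kJ/mol


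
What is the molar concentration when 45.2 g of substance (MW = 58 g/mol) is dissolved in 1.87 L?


C = (mass / MW) / volume
C = (45.2 / 58) / 1.87
C = 0.4167 M

0.4167 M


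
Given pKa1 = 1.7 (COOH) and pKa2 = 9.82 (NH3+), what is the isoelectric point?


pI = (pKa1 + pKa2) / 2
pI = (1.7 + 9.82) / 2
pI = 5.76

5.76


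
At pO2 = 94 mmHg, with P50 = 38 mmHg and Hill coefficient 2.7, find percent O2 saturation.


Y = pO2^n / (P50^n + pO2^n)
Y = 94^2.7 / (38^2.7 + 94^2.7)
Y = 92.02%

92.02%


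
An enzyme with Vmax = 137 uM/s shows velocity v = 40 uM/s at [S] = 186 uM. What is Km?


Km = [S] * (Vmax - v) / v
Km = 186 * (137 - 40) / 40
Km = 451.05 uM

451.05 uM


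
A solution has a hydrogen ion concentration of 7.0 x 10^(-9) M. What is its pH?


pH = -log10([H+])
pH = -log10(7.0 x 10^(-9))
pH = 8.1549

8.1549


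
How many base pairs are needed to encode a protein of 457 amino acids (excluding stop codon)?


Each amino acid = 1 codon = 3 bp
bp = 457 * 3 = 1371 bp

1371 bp


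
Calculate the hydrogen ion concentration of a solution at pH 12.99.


[H+] = 10^(-pH)
[H+] = 10^(-12.99)
[H+] = 1.023e-13 M

1.023e-13 M


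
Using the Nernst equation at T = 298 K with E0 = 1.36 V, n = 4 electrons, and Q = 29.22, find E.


E = E0 - (RT/nF) * ln(Q)
E = 1.36 - (8.314 * 298 / (4 * 96485)) * ln(29.22)
E = 1.3383 V

1.3383 V


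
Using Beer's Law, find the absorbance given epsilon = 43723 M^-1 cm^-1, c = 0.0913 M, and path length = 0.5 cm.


A = epsilon * c * l
A = 43723 * 0.0913 * 0.5
A = 1995.955

1995.955


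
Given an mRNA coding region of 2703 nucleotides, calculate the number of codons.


codons = nucleotides / 3
codons = 2703 / 3 = 901

901


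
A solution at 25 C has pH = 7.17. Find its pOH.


pOH = 14 - pH
pOH = 14 - 7.17
pOH = 6.83

6.83


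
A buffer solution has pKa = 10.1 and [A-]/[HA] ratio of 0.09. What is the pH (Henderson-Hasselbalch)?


pH = pKa + log10([A-]/[HA])
pH = 10.1 + log10(0.09)
pH = 9.0542

9.0542


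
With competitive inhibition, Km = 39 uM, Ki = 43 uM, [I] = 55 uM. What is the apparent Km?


Km_app = Km * (1 + [I]/Ki)
Km_app = 39 * (1 + 55/43)
Km_app = 88.8837 uM

88.8837 uM


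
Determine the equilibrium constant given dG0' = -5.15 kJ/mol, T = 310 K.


Keq = exp(-dG0 * 1000 / (R * T))
Keq = exp(-(-5.15) * 1000 / (8.314 * 310))
Keq = 7.3757

7.3757


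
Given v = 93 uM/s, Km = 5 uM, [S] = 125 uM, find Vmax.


Vmax = v * (Km + [S]) / [S]
Vmax = 93 * (5 + 125) / 125
Vmax = 96.72 uM/s

96.72 uM/s


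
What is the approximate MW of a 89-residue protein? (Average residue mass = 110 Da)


MW = n_residues * 110 Da
MW = 89 * 110
MW = 9790 Da

9790 Da


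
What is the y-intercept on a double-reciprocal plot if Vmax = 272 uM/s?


y-intercept = 1/Vmax
= 1/272
= 0.0037 s/uM

0.0037 s/uM


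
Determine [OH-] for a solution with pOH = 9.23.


[OH-] = 10^(-pOH)
[OH-] = 10^(-9.23)
[OH-] = 5.888e-10 M

5.888e-10 M


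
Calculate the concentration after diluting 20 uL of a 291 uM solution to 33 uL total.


C2 = C1 * V1 / V2
C2 = 291 * 20 / 33
C2 = 176.3636 uM

176.3636 uM


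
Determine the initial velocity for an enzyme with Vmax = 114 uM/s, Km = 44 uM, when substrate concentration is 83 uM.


v = Vmax * [S] / (Km + [S])
v = 114 * 83 / (44 + 83)
v = 74.5039 uM/s

74.5039 uM/s


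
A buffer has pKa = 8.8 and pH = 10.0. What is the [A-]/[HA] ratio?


[A-]/[HA] = 10^(pH - pKa)
= 10^(10.0 - 8.8)
= 15.8489

15.8489


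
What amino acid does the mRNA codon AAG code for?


Standard genetic code lookup.
Codon AAG -> Lys

Lys


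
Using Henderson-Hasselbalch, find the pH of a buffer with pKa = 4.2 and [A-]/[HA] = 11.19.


pH = pKa + log10([A-]/[HA])
pH = 4.2 + log10(11.19)
pH = 5.2488

5.2488


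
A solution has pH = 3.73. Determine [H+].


[H+] = 10^(-pH)
[H+] = 10^(-3.73)
[H+] = 1.862e-04 M

1.862e-04 M


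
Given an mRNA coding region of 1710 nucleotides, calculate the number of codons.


codons = nucleotides / 3
codons = 1710 / 3 = 570

570


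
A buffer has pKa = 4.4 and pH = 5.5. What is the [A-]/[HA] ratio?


[A-]/[HA] = 10^(pH - pKa)
= 10^(5.5 - 4.4)
= 12.5893

12.5893


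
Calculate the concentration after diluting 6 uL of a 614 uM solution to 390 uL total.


C2 = C1 * V1 / V2
C2 = 614 * 6 / 390
C2 = 9.4462 uM

9.4462 uM


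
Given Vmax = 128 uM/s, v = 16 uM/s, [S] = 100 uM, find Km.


Km = [S] * (Vmax - v) / v
Km = 100 * (128 - 16) / 16
Km = 700.0 uM

700.0 uM


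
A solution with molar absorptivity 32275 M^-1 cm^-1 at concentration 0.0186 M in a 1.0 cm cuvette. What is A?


A = epsilon * c * l
A = 32275 * 0.0186 * 1.0
A = 600.315

600.315


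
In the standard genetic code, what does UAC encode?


Standard genetic code lookup.
Codon UAC -> Tyr

Tyr


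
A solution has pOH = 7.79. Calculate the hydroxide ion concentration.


[OH-] = 10^(-pOH)
[OH-] = 10^(-7.79)
[OH-] = 1.622e-08 M

1.622e-08 M


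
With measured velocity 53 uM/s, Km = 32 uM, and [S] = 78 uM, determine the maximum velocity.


Vmax = v * (Km + [S]) / [S]
Vmax = 53 * (32 + 78) / 78
Vmax = 74.7436 uM/s

74.7436 uM/s


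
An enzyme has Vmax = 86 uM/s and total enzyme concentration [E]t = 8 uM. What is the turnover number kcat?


kcat = Vmax / [E]t
kcat = 86 / 8
kcat = 10.75 s^-1

10.75 s^-1


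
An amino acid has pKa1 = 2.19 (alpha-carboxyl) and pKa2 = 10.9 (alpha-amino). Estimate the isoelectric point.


pI = (pKa1 + pKa2) / 2
pI = (2.19 + 10.9) / 2
pI = 6.545

6.545


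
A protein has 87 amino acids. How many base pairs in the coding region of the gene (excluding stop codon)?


Each amino acid = 1 codon = 3 bp
bp = 87 * 3 = 261 bp

261 bp


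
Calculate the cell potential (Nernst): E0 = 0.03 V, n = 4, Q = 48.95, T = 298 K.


E = E0 - (RT/nF) * ln(Q)
E = 0.03 - (8.314 * 298 / (4 * 96485)) * ln(48.95)
E = 0.005 V

0.005 V


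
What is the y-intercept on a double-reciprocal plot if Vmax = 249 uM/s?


y-intercept = 1/Vmax
= 1/249
= 0.004 s/uM

0.004 s/uM


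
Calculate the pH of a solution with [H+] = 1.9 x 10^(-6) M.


pH = -log10([H+])
pH = -log10(1.9 x 10^(-6))
pH = 5.7212

5.7212


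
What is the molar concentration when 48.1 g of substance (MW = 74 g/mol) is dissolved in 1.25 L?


C = (mass / MW) / volume
C = (48.1 / 74) / 1.25
C = 0.52 M

0.52 M


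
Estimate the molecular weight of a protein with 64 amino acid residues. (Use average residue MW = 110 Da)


MW = n_residues * 110 Da
MW = 64 * 110
MW = 7040 Da

7040 Da


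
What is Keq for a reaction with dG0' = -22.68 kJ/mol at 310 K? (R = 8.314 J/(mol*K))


Keq = exp(-dG0 * 1000 / (R * T))
Keq = exp(-(-22.68) * 1000 / (8.314 * 310))
Keq = 6632.7203

6632.7203


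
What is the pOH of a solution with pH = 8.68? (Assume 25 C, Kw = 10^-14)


pOH = 14 - pH
pOH = 14 - 8.68
pOH = 5.32

5.32


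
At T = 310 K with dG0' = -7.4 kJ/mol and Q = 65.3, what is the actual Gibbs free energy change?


dG = dG0' + RT * ln(Q) / 1000
dG = -7.4 + 8.314 * 310 * ln(65.3) / 1000
dG = 3.3707 kJ/mol

3.3707 kJ/mol


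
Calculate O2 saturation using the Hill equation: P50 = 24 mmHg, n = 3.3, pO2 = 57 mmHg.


Y = pO2^n / (P50^n + pO2^n)
Y = 57^3.3 / (24^3.3 + 57^3.3)
Y = 94.56%

94.56%


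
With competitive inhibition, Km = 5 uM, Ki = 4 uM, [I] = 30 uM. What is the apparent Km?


Km_app = Km * (1 + [I]/Ki)
Km_app = 5 * (1 + 30/4)
Km_app = 42.5 uM

42.5 uM


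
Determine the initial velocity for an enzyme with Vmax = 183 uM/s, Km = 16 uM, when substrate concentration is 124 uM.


v = Vmax * [S] / (Km + [S])
v = 183 * 124 / (16 + 124)
v = 162.0857 uM/s

162.0857 uM/s


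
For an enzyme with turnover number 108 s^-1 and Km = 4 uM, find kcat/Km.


Catalytic efficiency = kcat / Km
= 108 / 4
= 27.0 uM^-1*s^-1

27.0 uM^-1*s^-1


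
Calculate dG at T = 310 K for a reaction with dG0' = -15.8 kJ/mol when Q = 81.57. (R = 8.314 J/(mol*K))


dG = dG0' + RT * ln(Q) / 1000
dG = -15.8 + 8.314 * 310 * ln(81.57) / 1000
dG = -4.4559 kJ/mol

-4.4559 kJ/mol


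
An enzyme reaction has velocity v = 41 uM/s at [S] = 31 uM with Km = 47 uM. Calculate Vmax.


Vmax = v * (Km + [S]) / [S]
Vmax = 41 * (47 + 31) / 31
Vmax = 103.1613 uM/s

103.1613 uM/s


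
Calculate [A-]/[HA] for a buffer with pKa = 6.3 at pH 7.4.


[A-]/[HA] = 10^(pH - pKa)
= 10^(7.4 - 6.3)
= 12.5893

12.5893


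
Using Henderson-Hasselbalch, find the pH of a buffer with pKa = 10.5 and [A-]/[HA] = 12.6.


pH = pKa + log10([A-]/[HA])
pH = 10.5 + log10(12.6)
pH = 11.6004

11.6004


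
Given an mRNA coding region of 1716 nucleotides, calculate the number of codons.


codons = nucleotides / 3
codons = 1716 / 3 = 572

572


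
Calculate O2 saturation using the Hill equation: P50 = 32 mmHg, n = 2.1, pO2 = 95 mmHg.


Y = pO2^n / (P50^n + pO2^n)
Y = 95^2.1 / (32^2.1 + 95^2.1)
Y = 90.76%

90.76%


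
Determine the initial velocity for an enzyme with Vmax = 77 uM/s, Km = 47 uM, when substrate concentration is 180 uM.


v = Vmax * [S] / (Km + [S])
v = 77 * 180 / (47 + 180)
v = 61.0573 uM/s

61.0573 uM/s


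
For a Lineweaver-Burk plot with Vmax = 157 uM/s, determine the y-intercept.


y-intercept = 1/Vmax
= 1/157
= 0.0064 s/uM

0.0064 s/uM


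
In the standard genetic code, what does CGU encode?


Standard genetic code lookup.
Codon CGU -> Arg

Arg


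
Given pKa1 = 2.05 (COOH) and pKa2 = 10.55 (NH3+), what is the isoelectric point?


pI = (pKa1 + pKa2) / 2
pI = (2.05 + 10.55) / 2
pI = 6.3

6.3


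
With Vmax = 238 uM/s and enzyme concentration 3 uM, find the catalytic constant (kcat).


kcat = Vmax / [E]t
kcat = 238 / 3
kcat = 79.3333 s^-1

79.3333 s^-1


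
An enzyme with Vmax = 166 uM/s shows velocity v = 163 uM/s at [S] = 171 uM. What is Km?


Km = [S] * (Vmax - v) / v
Km = 171 * (166 - 163) / 163
Km = 3.1472 uM

3.1472 uM


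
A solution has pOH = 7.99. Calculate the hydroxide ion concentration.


[OH-] = 10^(-pOH)
[OH-] = 10^(-7.99)
[OH-] = 1.023e-08 M

1.023e-08 M


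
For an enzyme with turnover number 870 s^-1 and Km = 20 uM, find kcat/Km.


Catalytic efficiency = kcat / Km
= 870 / 20
= 43.5 uM^-1*s^-1

43.5 uM^-1*s^-1


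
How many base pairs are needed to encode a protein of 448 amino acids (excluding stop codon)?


Each amino acid = 1 codon = 3 bp
bp = 448 * 3 = 1344 bp

1344 bp


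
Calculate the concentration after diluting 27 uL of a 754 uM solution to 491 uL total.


C2 = C1 * V1 / V2
C2 = 754 * 27 / 491
C2 = 41.4623 uM

41.4623 uM


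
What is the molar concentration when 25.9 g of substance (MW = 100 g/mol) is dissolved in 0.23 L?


C = (mass / MW) / volume
C = (25.9 / 100) / 0.23
C = 1.1261 M

1.1261 M


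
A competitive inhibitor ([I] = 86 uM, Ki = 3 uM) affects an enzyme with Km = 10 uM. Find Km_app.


Km_app = Km * (1 + [I]/Ki)
Km_app = 10 * (1 + 86/3)
Km_app = 296.6667 uM

296.6667 uM


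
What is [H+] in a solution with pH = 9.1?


[H+] = 10^(-pH)
[H+] = 10^(-9.1)
[H+] = 7.943e-10 M

7.943e-10 M


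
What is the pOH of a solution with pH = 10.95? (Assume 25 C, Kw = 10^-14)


pOH = 14 - pH
pOH = 14 - 10.95
pOH = 3.05

3.05


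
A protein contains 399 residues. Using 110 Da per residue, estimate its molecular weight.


MW = n_residues * 110 Da
MW = 399 * 110
MW = 43890 Da

43890 Da


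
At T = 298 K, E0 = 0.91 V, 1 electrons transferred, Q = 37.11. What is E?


E = E0 - (RT/nF) * ln(Q)
E = 0.91 - (8.314 * 298 / (1 * 96485)) * ln(37.11)
E = 0.8172 V

0.8172 V


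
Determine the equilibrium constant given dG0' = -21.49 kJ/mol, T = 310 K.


Keq = exp(-dG0 * 1000 / (R * T))
Keq = exp(-(-21.49) * 1000 / (8.314 * 310))
Keq = 4179.9475

4179.9475


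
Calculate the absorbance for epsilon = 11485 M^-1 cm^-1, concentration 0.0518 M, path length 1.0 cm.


A = epsilon * c * l
A = 11485 * 0.0518 * 1.0
A = 594.923

594.923


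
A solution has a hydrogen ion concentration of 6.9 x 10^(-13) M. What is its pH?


pH = -log10([H+])
pH = -log10(6.9 x 10^(-13))
pH = 12.1612

12.1612


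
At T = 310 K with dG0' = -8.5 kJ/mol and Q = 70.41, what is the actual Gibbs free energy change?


dG = dG0' + RT * ln(Q) / 1000
dG = -8.5 + 8.314 * 310 * ln(70.41) / 1000
dG = 2.4649 kJ/mol

2.4649 kJ/mol


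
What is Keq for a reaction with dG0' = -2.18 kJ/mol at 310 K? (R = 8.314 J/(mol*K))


Keq = exp(-dG0 * 1000 / (R * T))
Keq = exp(-(-2.18) * 1000 / (8.314 * 310))
Keq = 2.3299

2.3299


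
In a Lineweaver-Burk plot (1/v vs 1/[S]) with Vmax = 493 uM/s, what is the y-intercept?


y-intercept = 1/Vmax
= 1/493
= 0.002 s/uM

0.002 s/uM


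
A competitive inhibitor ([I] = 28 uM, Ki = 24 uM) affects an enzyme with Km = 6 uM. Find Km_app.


Km_app = Km * (1 + [I]/Ki)
Km_app = 6 * (1 + 28/24)
Km_app = 13.0 uM

13.0 uM


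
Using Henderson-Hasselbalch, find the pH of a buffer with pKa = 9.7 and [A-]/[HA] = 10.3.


pH = pKa + log10([A-]/[HA])
pH = 9.7 + log10(10.3)
pH = 10.7128

10.7128


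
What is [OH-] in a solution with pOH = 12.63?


[OH-] = 10^(-pOH)
[OH-] = 10^(-12.63)
[OH-] = 2.344e-13 M

2.344e-13 M


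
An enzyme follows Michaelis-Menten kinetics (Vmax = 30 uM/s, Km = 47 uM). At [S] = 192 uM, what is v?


v = Vmax * [S] / (Km + [S])
v = 30 * 192 / (47 + 192)
v = 24.1004 uM/s

24.1004 uM/s


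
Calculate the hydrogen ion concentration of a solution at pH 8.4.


[H+] = 10^(-pH)
[H+] = 10^(-8.4)
[H+] = 3.981e-09 M

3.981e-09 M


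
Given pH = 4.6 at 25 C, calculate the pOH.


pOH = 14 - pH
pOH = 14 - 4.6
pOH = 9.4

9.4


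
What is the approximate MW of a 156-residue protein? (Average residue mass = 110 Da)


MW = n_residues * 110 Da
MW = 156 * 110
MW = 17160 Da

17160 Da


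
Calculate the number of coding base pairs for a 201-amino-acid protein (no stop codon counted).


Each amino acid = 1 codon = 3 bp
bp = 201 * 3 = 603 bp

603 bp


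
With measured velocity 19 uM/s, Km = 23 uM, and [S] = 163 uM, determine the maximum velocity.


Vmax = v * (Km + [S]) / [S]
Vmax = 19 * (23 + 163) / 163
Vmax = 21.681 uM/s

21.681 uM/s


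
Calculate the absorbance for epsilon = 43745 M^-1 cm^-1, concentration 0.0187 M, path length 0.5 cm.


A = epsilon * c * l
A = 43745 * 0.0187 * 0.5
A = 409.0158

409.0158


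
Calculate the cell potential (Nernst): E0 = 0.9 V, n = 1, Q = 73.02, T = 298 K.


E = E0 - (RT/nF) * ln(Q)
E = 0.9 - (8.314 * 298 / (1 * 96485)) * ln(73.02)
E = 0.7898 V

0.7898 V


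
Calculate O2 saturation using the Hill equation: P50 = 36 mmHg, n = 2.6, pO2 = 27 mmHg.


Y = pO2^n / (P50^n + pO2^n)
Y = 27^2.6 / (36^2.6 + 27^2.6)
Y = 32.13%

32.13%


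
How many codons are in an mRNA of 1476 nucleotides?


codons = nucleotides / 3
codons = 1476 / 3 = 492

492


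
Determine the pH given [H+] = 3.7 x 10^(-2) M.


pH = -log10([H+])
pH = -log10(3.7 x 10^(-2))
pH = 1.4318

1.4318


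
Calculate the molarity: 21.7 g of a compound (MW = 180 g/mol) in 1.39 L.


C = (mass / MW) / volume
C = (21.7 / 180) / 1.39
C = 0.0867 M

0.0867 M


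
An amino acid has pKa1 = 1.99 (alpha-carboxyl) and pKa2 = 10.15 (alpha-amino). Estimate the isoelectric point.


pI = (pKa1 + pKa2) / 2
pI = (1.99 + 10.15) / 2
pI = 6.07

6.07


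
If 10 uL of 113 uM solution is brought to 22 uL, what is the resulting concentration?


C2 = C1 * V1 / V2
C2 = 113 * 10 / 22
C2 = 51.3636 uM

51.3636 uM


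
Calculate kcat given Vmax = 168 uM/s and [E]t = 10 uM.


kcat = Vmax / [E]t
kcat = 168 / 10
kcat = 16.8 s^-1

16.8 s^-1


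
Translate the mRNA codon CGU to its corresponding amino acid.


Standard genetic code lookup.
Codon CGU -> Arg

Arg


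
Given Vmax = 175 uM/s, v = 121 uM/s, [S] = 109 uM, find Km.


Km = [S] * (Vmax - v) / v
Km = 109 * (175 - 121) / 121
Km = 48.6446 uM

48.6446 uM


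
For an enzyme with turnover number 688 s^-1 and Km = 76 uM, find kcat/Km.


Catalytic efficiency = kcat / Km
= 688 / 76
= 9.0526 uM^-1*s^-1

9.0526 uM^-1*s^-1


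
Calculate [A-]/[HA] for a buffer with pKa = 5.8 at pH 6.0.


[A-]/[HA] = 10^(pH - pKa)
= 10^(6.0 - 5.8)
= 1.5849

1.5849


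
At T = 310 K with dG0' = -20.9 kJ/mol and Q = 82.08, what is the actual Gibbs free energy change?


dG = dG0' + RT * ln(Q) / 1000
dG = -20.9 + 8.314 * 310 * ln(82.08) / 1000
dG = -9.5399 kJ/mol

-9.5399 kJ/mol
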